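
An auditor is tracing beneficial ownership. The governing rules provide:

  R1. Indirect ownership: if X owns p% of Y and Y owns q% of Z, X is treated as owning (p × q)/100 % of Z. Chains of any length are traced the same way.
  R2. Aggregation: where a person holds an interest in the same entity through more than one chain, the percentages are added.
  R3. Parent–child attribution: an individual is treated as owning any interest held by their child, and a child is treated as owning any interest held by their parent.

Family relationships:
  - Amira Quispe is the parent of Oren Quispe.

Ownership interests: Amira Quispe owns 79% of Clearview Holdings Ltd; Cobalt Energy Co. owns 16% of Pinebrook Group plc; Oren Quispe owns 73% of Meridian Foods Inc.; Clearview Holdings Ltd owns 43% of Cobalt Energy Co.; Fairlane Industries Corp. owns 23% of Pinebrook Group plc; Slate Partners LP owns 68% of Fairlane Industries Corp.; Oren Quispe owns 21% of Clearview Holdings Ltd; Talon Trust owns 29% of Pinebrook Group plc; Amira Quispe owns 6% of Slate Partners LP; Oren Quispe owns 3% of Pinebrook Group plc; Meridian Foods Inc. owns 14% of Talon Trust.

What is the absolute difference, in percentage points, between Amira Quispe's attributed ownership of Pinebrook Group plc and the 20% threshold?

6.2178

By parent–child attribution (R3), Amira Quispe is treated as also owning Oren Quispe's interest in Clearview Holdings Ltd, giving 79% + 21% = 100%.
By parent–child attribution (R3), Amira Quispe is treated as owning Oren Quispe's 73% interest in Meridian Foods Inc.
By parent–child attribution (R3), Amira Quispe is treated as owning Oren Quispe's 3% interest in Pinebrook Group plc.
Chain via Clearview Holdings Ltd → Cobalt Energy Co. (R1): 100% × 43% × 16% = 6.88% of Pinebrook Group plc.
Chain via Slate Partners LP → Fairlane Industries Corp. (R1): 6% × 68% × 23% = 0.9384% of Pinebrook Group plc.
Chain via Meridian Foods Inc. → Talon Trust (R1): 73% × 14% × 29% = 2.9638% of Pinebrook Group plc.
Direct interest in Pinebrook Group plc: 3%.
Aggregating (R2): 6.88% + 0.9384% + 2.9638% + 3% = 13.7822%.
13.7822% falls short of the 20% threshold by 6.2178 percentage points.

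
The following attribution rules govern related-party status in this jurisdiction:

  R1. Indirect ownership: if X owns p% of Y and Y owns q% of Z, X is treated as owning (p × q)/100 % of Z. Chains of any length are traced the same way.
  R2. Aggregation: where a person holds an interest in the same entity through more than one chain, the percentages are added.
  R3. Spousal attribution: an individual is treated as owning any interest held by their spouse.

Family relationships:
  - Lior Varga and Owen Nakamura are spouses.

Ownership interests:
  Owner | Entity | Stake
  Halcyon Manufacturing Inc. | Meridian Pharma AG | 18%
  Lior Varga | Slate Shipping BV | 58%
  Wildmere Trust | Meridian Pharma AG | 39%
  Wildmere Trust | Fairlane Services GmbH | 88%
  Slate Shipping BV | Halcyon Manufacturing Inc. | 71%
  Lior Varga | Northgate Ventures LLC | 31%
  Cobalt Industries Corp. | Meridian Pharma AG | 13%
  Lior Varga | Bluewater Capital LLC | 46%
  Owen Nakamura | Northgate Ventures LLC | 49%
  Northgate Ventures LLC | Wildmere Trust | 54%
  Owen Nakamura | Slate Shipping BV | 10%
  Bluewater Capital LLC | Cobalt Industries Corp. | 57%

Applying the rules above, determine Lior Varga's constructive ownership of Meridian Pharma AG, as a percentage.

28.947%

By spousal attribution (R3), Lior Varga is treated as also owning Owen Nakamura's interest in Slate Shipping BV, giving 58% + 10% = 68%.
By spousal attribution (R3), Lior Varga is treated as also owning Owen Nakamura's interest in Northgate Ventures LLC, giving 31% + 49% = 80%.
Chain via Bluewater Capital LLC → Cobalt Industries Corp. (R1): 46% × 57% × 13% = 3.4086% of Meridian Pharma AG.
Chain via Slate Shipping BV → Halcyon Manufacturing Inc. (R1): 68% × 71% × 18% = 8.6904% of Meridian Pharma AG.
Chain via Northgate Ventures LLC → Wildmere Trust (R1): 80% × 54% × 39% = 16.848% of Meridian Pharma AG.
Aggregating (R2): 3.4086% + 8.6904% + 16.848% = 28.947%.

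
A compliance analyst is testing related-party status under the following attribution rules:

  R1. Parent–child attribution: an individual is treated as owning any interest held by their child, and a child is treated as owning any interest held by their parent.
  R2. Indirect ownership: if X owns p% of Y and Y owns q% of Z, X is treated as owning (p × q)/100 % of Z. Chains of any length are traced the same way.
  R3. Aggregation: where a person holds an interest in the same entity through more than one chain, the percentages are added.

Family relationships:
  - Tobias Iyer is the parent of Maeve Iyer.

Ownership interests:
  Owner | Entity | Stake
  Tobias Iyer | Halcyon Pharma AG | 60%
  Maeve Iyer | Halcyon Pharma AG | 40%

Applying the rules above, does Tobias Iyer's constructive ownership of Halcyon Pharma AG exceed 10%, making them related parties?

Yes

By parent–child attribution (R1), Tobias Iyer is treated as also owning Maeve Iyer's interest in Halcyon Pharma AG, giving 60% + 40% = 100%.
Direct interest in Halcyon Pharma AG: 100%.
100% exceeds the 10% threshold, so Tobias is a related party to Halcyon Pharma AG.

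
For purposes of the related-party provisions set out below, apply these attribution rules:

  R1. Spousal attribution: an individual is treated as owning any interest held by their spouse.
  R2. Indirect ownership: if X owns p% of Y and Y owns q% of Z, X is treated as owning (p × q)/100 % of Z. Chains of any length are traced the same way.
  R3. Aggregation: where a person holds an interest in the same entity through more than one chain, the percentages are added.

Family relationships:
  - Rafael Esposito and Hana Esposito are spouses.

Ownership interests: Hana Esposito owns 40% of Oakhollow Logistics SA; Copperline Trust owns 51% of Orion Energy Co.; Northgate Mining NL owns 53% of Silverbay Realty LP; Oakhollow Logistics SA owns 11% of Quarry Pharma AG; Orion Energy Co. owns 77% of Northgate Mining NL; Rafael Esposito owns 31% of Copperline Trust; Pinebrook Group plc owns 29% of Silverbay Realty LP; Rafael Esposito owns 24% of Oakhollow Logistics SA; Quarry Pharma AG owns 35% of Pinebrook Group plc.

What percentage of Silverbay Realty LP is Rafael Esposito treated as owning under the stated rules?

By spousal attribution (R1), Rafael Esposito is treated as also owning Hana Esposito's interest in Oakhollow Logistics SA, giving 24% + 40% = 64%.
Chain via Copperline Trust → Orion Energy Co. → Northgate Mining NL (R2): 31% × 51% × 77% × 53% = 6.452061% of Silverbay Realty LP.
Chain via Oakhollow Logistics SA → Quarry Pharma AG → Pinebrook Group plc (R2): 64% × 11% × 35% × 29% = 0.71456% of Silverbay Realty LP.
Aggregating (R3): 6.452061% + 0.71456% = 7.166621%.

7.166621%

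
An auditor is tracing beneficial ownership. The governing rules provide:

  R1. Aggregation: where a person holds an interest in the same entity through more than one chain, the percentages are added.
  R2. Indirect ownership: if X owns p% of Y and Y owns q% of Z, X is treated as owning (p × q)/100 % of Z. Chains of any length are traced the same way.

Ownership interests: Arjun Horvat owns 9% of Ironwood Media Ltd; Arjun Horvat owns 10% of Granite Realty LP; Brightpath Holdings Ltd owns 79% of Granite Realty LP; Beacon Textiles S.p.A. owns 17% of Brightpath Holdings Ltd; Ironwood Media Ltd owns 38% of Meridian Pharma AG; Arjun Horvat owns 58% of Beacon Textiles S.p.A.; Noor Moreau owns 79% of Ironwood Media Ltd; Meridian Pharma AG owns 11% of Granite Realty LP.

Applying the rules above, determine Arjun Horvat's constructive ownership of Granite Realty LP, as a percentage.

Chain via Ironwood Media Ltd → Meridian Pharma AG (R2): 9% × 38% × 11% = 0.3762% of Granite Realty LP.
Chain via Beacon Textiles S.p.A. → Brightpath Holdings Ltd (R2): 58% × 17% × 79% = 7.7894% of Granite Realty LP.
Direct interest in Granite Realty LP: 10%.
Aggregating (R1): 0.3762% + 7.7894% + 10% = 18.1656%.

18.1656%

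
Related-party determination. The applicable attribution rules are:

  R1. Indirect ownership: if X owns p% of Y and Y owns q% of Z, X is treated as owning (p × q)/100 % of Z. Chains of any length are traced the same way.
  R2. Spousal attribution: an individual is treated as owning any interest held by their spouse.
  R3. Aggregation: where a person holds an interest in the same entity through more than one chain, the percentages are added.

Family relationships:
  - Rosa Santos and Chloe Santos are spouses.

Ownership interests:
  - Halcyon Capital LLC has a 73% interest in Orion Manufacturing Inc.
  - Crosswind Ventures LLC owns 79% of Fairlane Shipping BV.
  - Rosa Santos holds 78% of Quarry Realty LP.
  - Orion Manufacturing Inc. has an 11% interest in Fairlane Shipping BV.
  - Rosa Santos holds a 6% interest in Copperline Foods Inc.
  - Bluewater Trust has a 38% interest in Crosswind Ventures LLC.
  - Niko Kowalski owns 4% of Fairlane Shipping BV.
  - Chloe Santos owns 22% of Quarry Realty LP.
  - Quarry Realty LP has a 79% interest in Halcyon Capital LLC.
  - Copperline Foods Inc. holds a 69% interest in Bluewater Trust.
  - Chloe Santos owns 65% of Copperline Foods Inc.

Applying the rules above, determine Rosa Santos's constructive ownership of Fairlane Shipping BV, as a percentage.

21.050498%

By spousal attribution (R2), Rosa Santos is treated as also owning Chloe Santos's interest in Copperline Foods Inc, giving 6% + 65% = 71%.
By spousal attribution (R2), Rosa Santos is treated as also owning Chloe Santos's interest in Quarry Realty LP, giving 78% + 22% = 100%.
Chain via Copperline Foods Inc. → Bluewater Trust → Crosswind Ventures LLC (R1): 71% × 69% × 38% × 79% = 14.706798% of Fairlane Shipping BV.
Chain via Quarry Realty LP → Halcyon Capital LLC → Orion Manufacturing Inc. (R1): 100% × 79% × 73% × 11% = 6.3437% of Fairlane Shipping BV.
Aggregating (R3): 14.706798% + 6.3437% = 21.050498%.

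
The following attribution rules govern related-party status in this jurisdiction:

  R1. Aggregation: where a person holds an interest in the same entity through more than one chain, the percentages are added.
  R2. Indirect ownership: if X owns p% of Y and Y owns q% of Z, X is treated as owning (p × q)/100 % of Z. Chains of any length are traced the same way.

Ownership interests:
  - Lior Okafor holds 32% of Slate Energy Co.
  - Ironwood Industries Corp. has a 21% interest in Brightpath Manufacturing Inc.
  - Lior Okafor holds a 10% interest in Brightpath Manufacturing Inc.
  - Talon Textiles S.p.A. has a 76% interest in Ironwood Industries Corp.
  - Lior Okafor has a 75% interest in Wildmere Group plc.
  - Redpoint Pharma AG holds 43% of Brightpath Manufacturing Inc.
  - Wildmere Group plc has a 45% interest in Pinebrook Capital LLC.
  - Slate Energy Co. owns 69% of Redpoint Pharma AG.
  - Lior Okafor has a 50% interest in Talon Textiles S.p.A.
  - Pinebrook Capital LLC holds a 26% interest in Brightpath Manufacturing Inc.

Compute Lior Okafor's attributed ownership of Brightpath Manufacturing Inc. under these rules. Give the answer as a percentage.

36.2494%

Chain via Wildmere Group plc → Pinebrook Capital LLC (R2): 75% × 45% × 26% = 8.775% of Brightpath Manufacturing Inc.
Chain via Talon Textiles S.p.A. → Ironwood Industries Corp. (R2): 50% × 76% × 21% = 7.98% of Brightpath Manufacturing Inc.
Chain via Slate Energy Co. → Redpoint Pharma AG (R2): 32% × 69% × 43% = 9.4944% of Brightpath Manufacturing Inc.
Direct interest in Brightpath Manufacturing Inc: 10%.
Aggregating (R1): 8.775% + 7.98% + 9.4944% + 10% = 36.2494%.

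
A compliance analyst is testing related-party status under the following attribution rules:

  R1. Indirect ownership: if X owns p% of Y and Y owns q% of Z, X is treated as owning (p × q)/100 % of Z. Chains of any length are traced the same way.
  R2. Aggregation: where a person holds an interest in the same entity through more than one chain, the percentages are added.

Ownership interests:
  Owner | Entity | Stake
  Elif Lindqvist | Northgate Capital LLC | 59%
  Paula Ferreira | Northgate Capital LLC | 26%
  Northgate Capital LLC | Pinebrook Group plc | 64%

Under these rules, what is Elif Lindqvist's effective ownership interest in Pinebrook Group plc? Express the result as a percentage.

37.76%

Chain via Northgate Capital LLC (R1): 59% × 64% = 37.76% of Pinebrook Group plc.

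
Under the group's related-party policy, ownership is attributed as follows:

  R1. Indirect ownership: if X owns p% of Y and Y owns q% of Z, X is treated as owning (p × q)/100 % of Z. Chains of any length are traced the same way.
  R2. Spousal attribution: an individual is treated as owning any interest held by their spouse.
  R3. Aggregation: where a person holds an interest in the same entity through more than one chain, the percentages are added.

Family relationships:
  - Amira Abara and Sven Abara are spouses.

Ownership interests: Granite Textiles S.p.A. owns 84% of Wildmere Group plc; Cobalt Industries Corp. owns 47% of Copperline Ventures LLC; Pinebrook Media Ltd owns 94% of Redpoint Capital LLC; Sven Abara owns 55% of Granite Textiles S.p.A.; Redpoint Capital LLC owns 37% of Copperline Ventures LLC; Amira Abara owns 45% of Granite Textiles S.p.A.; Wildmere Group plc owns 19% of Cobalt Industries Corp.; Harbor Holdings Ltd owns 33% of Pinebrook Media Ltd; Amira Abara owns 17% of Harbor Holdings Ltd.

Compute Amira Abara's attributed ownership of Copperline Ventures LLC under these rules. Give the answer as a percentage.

By spousal attribution (R2), Amira Abara is treated as also owning Sven Abara's interest in Granite Textiles S.p.A, giving 45% + 55% = 100%.
Chain via Granite Textiles S.p.A. → Wildmere Group plc → Cobalt Industries Corp. (R1): 100% × 84% × 19% × 47% = 7.5012% of Copperline Ventures LLC.
Chain via Harbor Holdings Ltd → Pinebrook Media Ltd → Redpoint Capital LLC (R1): 17% × 33% × 94% × 37% = 1.951158% of Copperline Ventures LLC.
Aggregating (R3): 7.5012% + 1.951158% = 9.452358%.

9.452358%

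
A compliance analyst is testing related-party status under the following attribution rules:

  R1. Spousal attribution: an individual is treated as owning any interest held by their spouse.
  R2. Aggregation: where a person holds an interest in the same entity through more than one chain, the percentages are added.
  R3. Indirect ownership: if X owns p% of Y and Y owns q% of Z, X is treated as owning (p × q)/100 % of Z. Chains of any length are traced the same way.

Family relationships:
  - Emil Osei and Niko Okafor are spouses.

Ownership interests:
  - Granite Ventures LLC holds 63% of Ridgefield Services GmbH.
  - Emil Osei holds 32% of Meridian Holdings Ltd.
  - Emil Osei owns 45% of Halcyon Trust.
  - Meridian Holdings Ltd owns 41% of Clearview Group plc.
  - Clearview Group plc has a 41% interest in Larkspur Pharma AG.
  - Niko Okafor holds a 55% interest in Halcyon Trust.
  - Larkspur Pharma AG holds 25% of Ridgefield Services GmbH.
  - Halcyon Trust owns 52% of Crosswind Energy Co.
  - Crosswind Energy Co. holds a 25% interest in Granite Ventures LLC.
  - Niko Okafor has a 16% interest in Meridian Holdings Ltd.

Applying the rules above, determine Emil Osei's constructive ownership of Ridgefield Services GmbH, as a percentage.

10.2072%

By spousal attribution (R1), Emil Osei is treated as also owning Niko Okafor's interest in Halcyon Trust, giving 45% + 55% = 100%.
By spousal attribution (R1), Emil Osei is treated as also owning Niko Okafor's interest in Meridian Holdings Ltd, giving 32% + 16% = 48%.
Chain via Halcyon Trust → Crosswind Energy Co. → Granite Ventures LLC (R3): 100% × 52% × 25% × 63% = 8.19% of Ridgefield Services GmbH.
Chain via Meridian Holdings Ltd → Clearview Group plc → Larkspur Pharma AG (R3): 48% × 41% × 41% × 25% = 2.0172% of Ridgefield Services GmbH.
Aggregating (R2): 8.19% + 2.0172% = 10.2072%.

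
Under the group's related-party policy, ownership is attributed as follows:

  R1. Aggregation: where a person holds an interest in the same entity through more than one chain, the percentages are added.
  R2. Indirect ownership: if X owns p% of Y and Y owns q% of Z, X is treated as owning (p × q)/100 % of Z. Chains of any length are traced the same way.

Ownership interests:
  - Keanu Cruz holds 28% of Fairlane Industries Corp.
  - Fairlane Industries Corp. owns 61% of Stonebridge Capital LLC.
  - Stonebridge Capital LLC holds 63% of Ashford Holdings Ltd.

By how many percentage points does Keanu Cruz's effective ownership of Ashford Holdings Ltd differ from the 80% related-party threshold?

Chain via Fairlane Industries Corp. → Stonebridge Capital LLC (R2): 28% × 61% × 63% = 10.7604% of Ashford Holdings Ltd.
10.7604% falls short of the 80% threshold by 69.2396 percentage points.

69.2396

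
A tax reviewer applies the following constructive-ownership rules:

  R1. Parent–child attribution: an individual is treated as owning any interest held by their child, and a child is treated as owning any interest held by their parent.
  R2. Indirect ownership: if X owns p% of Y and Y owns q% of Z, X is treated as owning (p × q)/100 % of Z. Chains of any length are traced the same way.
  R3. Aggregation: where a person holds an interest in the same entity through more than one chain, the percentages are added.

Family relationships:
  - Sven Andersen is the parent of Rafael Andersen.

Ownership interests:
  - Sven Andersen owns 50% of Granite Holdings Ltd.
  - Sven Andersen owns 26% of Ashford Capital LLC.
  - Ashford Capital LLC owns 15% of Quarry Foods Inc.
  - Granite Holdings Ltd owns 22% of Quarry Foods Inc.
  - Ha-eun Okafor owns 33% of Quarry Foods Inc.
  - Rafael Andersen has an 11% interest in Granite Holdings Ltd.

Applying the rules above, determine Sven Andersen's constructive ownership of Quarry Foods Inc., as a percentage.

By parent–child attribution (R1), Sven Andersen is treated as also owning Rafael Andersen's interest in Granite Holdings Ltd, giving 50% + 11% = 61%.
Chain via Granite Holdings Ltd (R2): 61% × 22% = 13.42% of Quarry Foods Inc.
Chain via Ashford Capital LLC (R2): 26% × 15% = 3.9% of Quarry Foods Inc.
Aggregating (R3): 13.42% + 3.9% = 17.32%.

17.32%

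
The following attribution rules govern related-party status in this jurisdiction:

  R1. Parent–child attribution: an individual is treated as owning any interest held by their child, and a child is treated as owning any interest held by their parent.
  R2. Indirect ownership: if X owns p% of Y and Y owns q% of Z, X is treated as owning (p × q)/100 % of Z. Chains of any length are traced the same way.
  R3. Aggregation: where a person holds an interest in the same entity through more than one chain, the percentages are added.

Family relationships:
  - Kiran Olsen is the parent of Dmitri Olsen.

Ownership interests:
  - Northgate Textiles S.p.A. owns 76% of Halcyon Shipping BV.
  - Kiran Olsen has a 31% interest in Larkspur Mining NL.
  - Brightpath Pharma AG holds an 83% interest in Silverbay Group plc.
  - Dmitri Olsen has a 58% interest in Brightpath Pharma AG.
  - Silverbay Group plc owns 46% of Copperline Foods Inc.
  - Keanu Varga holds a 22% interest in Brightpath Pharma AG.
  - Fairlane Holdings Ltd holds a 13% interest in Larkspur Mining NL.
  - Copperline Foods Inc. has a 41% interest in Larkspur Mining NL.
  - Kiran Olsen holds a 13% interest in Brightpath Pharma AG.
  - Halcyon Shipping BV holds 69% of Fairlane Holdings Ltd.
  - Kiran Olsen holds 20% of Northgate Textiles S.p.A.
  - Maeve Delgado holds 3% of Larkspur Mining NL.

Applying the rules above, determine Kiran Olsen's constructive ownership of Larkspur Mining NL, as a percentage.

43.477638%

By parent–child attribution (R1), Kiran Olsen is treated as also owning Dmitri Olsen's interest in Brightpath Pharma AG, giving 13% + 58% = 71%.
Chain via Brightpath Pharma AG → Silverbay Group plc → Copperline Foods Inc. (R2): 71% × 83% × 46% × 41% = 11.114198% of Larkspur Mining NL.
Chain via Northgate Textiles S.p.A. → Halcyon Shipping BV → Fairlane Holdings Ltd (R2): 20% × 76% × 69% × 13% = 1.36344% of Larkspur Mining NL.
Direct interest in Larkspur Mining NL: 31%.
Aggregating (R3): 11.114198% + 1.36344% + 31% = 43.477638%.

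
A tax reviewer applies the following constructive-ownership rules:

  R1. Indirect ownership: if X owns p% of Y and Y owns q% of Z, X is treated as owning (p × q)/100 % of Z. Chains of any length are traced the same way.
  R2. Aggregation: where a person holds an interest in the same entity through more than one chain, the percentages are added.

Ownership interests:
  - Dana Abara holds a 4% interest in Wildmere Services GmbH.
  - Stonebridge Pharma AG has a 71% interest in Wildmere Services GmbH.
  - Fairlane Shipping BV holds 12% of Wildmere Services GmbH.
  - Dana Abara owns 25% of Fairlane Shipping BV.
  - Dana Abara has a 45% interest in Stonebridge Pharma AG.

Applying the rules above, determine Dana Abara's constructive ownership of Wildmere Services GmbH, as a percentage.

Chain via Fairlane Shipping BV (R1): 25% × 12% = 3% of Wildmere Services GmbH.
Chain via Stonebridge Pharma AG (R1): 45% × 71% = 31.95% of Wildmere Services GmbH.
Direct interest in Wildmere Services GmbH: 4%.
Aggregating (R2): 3% + 31.95% + 4% = 38.95%.

38.95%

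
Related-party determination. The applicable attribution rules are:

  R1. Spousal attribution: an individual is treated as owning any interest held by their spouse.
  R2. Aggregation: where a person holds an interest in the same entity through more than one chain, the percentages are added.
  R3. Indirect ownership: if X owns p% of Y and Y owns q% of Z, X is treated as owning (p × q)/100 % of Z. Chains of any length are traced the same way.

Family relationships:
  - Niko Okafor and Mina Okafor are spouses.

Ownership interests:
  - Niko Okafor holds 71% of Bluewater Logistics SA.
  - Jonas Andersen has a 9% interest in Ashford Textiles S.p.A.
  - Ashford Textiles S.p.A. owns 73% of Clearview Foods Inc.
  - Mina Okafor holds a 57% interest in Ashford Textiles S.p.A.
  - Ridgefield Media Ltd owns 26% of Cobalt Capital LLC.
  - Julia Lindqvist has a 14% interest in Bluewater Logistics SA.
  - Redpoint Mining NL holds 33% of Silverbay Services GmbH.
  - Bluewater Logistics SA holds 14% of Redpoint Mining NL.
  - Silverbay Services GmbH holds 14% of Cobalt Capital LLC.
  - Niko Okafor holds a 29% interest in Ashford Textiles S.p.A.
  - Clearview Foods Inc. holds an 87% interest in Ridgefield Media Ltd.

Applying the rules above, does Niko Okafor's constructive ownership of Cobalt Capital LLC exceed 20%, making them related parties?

By spousal attribution (R1), Niko Okafor is treated as also owning Mina Okafor's interest in Ashford Textiles S.p.A, giving 29% + 57% = 86%.
Chain via Ashford Textiles S.p.A. → Clearview Foods Inc. → Ridgefield Media Ltd (R3): 86% × 73% × 87% × 26% = 14.200836% of Cobalt Capital LLC.
Chain via Bluewater Logistics SA → Redpoint Mining NL → Silverbay Services GmbH (R3): 71% × 14% × 33% × 14% = 0.459228% of Cobalt Capital LLC.
Aggregating (R2): 14.200836% + 0.459228% = 14.660064%.
14.660064% does not exceed the 20% threshold, so Niko is not a related party to Cobalt Capital LLC.

No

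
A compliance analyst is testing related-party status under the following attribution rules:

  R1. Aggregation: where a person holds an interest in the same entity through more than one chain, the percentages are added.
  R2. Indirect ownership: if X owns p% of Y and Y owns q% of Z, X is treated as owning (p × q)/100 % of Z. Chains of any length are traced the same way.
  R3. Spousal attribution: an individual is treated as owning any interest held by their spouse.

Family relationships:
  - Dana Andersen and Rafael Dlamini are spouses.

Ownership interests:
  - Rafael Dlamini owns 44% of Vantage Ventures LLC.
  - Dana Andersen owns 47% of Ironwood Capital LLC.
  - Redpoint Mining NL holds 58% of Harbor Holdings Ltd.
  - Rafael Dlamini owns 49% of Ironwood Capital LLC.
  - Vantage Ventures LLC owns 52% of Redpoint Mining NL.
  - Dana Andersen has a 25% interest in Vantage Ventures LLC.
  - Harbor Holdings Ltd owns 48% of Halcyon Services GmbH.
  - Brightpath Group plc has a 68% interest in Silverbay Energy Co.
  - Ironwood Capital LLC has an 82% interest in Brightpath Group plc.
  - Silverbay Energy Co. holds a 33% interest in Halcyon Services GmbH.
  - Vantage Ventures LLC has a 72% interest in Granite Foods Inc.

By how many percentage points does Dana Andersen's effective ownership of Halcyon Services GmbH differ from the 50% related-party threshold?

22.34624

By spousal attribution (R3), Dana Andersen is treated as also owning Rafael Dlamini's interest in Vantage Ventures LLC, giving 25% + 44% = 69%.
By spousal attribution (R3), Dana Andersen is treated as also owning Rafael Dlamini's interest in Ironwood Capital LLC, giving 47% + 49% = 96%.
Chain via Vantage Ventures LLC → Redpoint Mining NL → Harbor Holdings Ltd (R2): 69% × 52% × 58% × 48% = 9.988992% of Halcyon Services GmbH.
Chain via Ironwood Capital LLC → Brightpath Group plc → Silverbay Energy Co. (R2): 96% × 82% × 68% × 33% = 17.664768% of Halcyon Services GmbH.
Aggregating (R1): 9.988992% + 17.664768% = 27.65376%.
27.65376% falls short of the 50% threshold by 22.34624 percentage points.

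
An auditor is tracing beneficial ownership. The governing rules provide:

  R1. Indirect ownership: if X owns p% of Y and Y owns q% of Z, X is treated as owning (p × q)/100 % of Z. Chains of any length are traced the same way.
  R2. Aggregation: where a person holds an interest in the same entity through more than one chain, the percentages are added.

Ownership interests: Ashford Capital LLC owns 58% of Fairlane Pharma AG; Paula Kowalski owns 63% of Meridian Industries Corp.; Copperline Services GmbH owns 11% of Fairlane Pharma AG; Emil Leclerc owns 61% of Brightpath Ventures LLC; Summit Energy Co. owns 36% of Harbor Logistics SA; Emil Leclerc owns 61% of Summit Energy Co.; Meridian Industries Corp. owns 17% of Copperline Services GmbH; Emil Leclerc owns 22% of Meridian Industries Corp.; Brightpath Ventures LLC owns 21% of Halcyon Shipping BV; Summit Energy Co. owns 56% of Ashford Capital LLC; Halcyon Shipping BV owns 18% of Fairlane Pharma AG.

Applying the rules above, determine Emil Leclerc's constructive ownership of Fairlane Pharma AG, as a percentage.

22.53%

Chain via Meridian Industries Corp. → Copperline Services GmbH (R1): 22% × 17% × 11% = 0.4114% of Fairlane Pharma AG.
Chain via Summit Energy Co. → Ashford Capital LLC (R1): 61% × 56% × 58% = 19.8128% of Fairlane Pharma AG.
Chain via Brightpath Ventures LLC → Halcyon Shipping BV (R1): 61% × 21% × 18% = 2.3058% of Fairlane Pharma AG.
Aggregating (R2): 0.4114% + 19.8128% + 2.3058% = 22.53%.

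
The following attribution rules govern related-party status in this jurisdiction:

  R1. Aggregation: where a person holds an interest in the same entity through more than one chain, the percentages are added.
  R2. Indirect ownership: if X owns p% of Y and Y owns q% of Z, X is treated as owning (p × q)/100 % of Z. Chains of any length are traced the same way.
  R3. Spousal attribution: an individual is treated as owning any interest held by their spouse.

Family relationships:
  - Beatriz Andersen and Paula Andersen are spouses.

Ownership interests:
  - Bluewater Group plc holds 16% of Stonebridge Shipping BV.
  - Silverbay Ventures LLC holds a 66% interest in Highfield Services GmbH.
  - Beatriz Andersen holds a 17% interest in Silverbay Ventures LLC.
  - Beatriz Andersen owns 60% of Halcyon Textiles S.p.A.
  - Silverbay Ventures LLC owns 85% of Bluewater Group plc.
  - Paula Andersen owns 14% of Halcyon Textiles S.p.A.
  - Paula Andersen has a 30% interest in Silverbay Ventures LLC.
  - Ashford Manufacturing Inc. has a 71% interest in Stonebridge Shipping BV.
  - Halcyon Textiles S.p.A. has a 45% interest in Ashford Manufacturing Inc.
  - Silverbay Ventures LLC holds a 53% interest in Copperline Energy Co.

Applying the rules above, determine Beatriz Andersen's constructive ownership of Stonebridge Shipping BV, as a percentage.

30.035%

By spousal attribution (R3), Beatriz Andersen is treated as also owning Paula Andersen's interest in Halcyon Textiles S.p.A, giving 60% + 14% = 74%.
By spousal attribution (R3), Beatriz Andersen is treated as also owning Paula Andersen's interest in Silverbay Ventures LLC, giving 17% + 30% = 47%.
Chain via Halcyon Textiles S.p.A. → Ashford Manufacturing Inc. (R2): 74% × 45% × 71% = 23.643% of Stonebridge Shipping BV.
Chain via Silverbay Ventures LLC → Bluewater Group plc (R2): 47% × 85% × 16% = 6.392% of Stonebridge Shipping BV.
Aggregating (R1): 23.643% + 6.392% = 30.035%.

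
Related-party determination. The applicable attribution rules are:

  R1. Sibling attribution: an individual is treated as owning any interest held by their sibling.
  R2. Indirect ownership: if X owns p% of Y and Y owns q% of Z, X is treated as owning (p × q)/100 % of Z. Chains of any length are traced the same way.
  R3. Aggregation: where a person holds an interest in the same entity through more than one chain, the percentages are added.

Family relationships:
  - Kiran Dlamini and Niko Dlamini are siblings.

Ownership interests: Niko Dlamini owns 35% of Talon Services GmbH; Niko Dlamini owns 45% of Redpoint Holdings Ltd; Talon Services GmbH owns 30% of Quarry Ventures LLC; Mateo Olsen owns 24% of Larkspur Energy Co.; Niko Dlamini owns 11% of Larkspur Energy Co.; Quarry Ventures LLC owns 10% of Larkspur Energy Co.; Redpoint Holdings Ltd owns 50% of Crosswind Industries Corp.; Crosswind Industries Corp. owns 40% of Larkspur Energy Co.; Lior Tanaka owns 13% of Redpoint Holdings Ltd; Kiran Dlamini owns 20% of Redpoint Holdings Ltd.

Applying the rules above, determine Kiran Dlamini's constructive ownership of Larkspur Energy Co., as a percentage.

By sibling attribution (R1), Kiran Dlamini is treated as also owning Niko Dlamini's interest in Redpoint Holdings Ltd, giving 20% + 45% = 65%.
By sibling attribution (R1), Kiran Dlamini is treated as owning Niko Dlamini's 35% interest in Talon Services GmbH.
By sibling attribution (R1), Kiran Dlamini is treated as owning Niko Dlamini's 11% interest in Larkspur Energy Co.
Chain via Redpoint Holdings Ltd → Crosswind Industries Corp. (R2): 65% × 50% × 40% = 13% of Larkspur Energy Co.
Chain via Talon Services GmbH → Quarry Ventures LLC (R2): 35% × 30% × 10% = 1.05% of Larkspur Energy Co.
Direct interest in Larkspur Energy Co: 11%.
Aggregating (R3): 13% + 1.05% + 11% = 25.05%.

25.05%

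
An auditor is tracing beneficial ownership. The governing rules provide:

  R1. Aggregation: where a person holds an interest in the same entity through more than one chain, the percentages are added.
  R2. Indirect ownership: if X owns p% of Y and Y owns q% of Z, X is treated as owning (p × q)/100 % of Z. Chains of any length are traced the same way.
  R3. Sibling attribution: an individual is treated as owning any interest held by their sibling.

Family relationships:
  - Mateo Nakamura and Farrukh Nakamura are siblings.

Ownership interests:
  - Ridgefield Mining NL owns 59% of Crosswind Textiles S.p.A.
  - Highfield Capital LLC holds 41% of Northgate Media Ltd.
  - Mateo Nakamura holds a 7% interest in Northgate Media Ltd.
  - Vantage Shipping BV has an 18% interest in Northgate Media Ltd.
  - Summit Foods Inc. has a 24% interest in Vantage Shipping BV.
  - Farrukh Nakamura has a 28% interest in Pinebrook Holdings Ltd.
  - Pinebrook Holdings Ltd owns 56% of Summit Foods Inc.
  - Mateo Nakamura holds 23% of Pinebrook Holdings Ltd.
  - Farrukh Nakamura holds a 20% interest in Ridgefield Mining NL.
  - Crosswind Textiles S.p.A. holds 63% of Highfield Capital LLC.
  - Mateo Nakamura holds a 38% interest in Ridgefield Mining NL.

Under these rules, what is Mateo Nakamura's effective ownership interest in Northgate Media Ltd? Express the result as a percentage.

By sibling attribution (R3), Mateo Nakamura is treated as also owning Farrukh Nakamura's interest in Ridgefield Mining NL, giving 38% + 20% = 58%.
By sibling attribution (R3), Mateo Nakamura is treated as also owning Farrukh Nakamura's interest in Pinebrook Holdings Ltd, giving 23% + 28% = 51%.
Chain via Ridgefield Mining NL → Crosswind Textiles S.p.A. → Highfield Capital LLC (R2): 58% × 59% × 63% × 41% = 8.839026% of Northgate Media Ltd.
Chain via Pinebrook Holdings Ltd → Summit Foods Inc. → Vantage Shipping BV (R2): 51% × 56% × 24% × 18% = 1.233792% of Northgate Media Ltd.
Direct interest in Northgate Media Ltd: 7%.
Aggregating (R1): 8.839026% + 1.233792% + 7% = 17.072818%.

17.072818%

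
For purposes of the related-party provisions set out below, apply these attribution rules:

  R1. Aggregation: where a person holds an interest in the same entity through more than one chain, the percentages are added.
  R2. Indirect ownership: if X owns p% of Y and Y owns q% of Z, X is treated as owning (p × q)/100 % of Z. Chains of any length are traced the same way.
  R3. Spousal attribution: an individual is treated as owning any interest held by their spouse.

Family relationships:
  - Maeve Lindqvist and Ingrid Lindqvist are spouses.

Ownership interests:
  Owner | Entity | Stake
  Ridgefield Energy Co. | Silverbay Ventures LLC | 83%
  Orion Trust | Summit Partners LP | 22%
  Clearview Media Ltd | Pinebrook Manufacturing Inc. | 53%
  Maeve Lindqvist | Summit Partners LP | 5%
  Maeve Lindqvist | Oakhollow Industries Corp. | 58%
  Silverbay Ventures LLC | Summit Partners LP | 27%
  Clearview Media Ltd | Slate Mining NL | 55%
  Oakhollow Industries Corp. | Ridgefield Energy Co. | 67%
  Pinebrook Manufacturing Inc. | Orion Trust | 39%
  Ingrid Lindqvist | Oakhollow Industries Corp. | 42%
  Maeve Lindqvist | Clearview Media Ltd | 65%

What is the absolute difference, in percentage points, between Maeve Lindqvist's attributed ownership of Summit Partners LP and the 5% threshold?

17.97051

By spousal attribution (R3), Maeve Lindqvist is treated as also owning Ingrid Lindqvist's interest in Oakhollow Industries Corp, giving 58% + 42% = 100%.
Chain via Oakhollow Industries Corp. → Ridgefield Energy Co. → Silverbay Ventures LLC (R2): 100% × 67% × 83% × 27% = 15.0147% of Summit Partners LP.
Chain via Clearview Media Ltd → Pinebrook Manufacturing Inc. → Orion Trust (R2): 65% × 53% × 39% × 22% = 2.95581% of Summit Partners LP.
Direct interest in Summit Partners LP: 5%.
Aggregating (R1): 15.0147% + 2.95581% + 5% = 22.97051%.
22.97051% exceeds the 5% threshold by 17.97051 percentage points.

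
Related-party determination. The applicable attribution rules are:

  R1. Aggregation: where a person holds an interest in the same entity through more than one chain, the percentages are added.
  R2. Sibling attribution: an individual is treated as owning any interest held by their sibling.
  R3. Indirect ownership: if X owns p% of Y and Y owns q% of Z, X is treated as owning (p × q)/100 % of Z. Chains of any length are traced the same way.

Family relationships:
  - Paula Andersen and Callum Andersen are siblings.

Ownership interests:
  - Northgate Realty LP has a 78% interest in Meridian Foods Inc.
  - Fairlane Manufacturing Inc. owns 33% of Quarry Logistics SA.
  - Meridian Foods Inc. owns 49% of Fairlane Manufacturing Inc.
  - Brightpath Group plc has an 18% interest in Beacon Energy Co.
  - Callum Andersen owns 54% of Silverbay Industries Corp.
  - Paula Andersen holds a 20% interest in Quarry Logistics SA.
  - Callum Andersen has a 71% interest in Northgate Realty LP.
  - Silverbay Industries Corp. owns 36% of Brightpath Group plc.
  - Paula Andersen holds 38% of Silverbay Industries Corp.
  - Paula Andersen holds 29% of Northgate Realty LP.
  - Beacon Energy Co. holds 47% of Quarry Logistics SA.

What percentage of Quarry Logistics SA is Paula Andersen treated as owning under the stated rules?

By sibling attribution (R2), Paula Andersen is treated as also owning Callum Andersen's interest in Silverbay Industries Corp, giving 38% + 54% = 92%.
By sibling attribution (R2), Paula Andersen is treated as also owning Callum Andersen's interest in Northgate Realty LP, giving 29% + 71% = 100%.
Chain via Silverbay Industries Corp. → Brightpath Group plc → Beacon Energy Co. (R3): 92% × 36% × 18% × 47% = 2.801952% of Quarry Logistics SA.
Chain via Northgate Realty LP → Meridian Foods Inc. → Fairlane Manufacturing Inc. (R3): 100% × 78% × 49% × 33% = 12.6126% of Quarry Logistics SA.
Direct interest in Quarry Logistics SA: 20%.
Aggregating (R1): 2.801952% + 12.6126% + 20% = 35.414552%.

35.414552%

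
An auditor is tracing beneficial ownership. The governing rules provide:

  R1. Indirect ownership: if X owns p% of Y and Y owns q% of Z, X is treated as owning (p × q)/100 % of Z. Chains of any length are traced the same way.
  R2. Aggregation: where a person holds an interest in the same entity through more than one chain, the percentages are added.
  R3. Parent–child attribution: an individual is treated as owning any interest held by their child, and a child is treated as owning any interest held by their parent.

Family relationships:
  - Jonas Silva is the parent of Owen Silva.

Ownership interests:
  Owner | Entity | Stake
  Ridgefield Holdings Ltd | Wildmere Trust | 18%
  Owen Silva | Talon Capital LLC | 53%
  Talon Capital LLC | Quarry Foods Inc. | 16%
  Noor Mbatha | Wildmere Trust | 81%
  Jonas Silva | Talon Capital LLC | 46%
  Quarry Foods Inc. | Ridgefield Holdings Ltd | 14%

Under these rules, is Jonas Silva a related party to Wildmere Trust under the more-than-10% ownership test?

No

By parent–child attribution (R3), Jonas Silva is treated as also owning Owen Silva's interest in Talon Capital LLC, giving 46% + 53% = 99%.
Chain via Talon Capital LLC → Quarry Foods Inc. → Ridgefield Holdings Ltd (R1): 99% × 16% × 14% × 18% = 0.399168% of Wildmere Trust.
0.399168% does not exceed the 10% threshold, so Jonas is not a related party to Wildmere Trust.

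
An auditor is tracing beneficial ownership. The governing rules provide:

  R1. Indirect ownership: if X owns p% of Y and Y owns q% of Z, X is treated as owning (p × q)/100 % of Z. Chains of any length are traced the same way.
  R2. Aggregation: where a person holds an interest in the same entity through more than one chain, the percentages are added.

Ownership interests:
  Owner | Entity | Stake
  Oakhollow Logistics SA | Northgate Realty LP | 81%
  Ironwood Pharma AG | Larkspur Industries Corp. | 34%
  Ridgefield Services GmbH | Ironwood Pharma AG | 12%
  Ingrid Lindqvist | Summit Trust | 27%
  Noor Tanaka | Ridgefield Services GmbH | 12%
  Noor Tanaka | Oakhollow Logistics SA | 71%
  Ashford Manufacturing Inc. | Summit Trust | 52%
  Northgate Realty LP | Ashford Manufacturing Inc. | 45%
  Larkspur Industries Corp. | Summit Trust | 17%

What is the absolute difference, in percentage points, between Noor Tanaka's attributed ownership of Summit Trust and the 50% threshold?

Chain via Ridgefield Services GmbH → Ironwood Pharma AG → Larkspur Industries Corp. (R1): 12% × 12% × 34% × 17% = 0.083232% of Summit Trust.
Chain via Oakhollow Logistics SA → Northgate Realty LP → Ashford Manufacturing Inc. (R1): 71% × 81% × 45% × 52% = 13.45734% of Summit Trust.
Aggregating (R2): 0.083232% + 13.45734% = 13.540572%.
13.540572% falls short of the 50% threshold by 36.459428 percentage points.

36.459428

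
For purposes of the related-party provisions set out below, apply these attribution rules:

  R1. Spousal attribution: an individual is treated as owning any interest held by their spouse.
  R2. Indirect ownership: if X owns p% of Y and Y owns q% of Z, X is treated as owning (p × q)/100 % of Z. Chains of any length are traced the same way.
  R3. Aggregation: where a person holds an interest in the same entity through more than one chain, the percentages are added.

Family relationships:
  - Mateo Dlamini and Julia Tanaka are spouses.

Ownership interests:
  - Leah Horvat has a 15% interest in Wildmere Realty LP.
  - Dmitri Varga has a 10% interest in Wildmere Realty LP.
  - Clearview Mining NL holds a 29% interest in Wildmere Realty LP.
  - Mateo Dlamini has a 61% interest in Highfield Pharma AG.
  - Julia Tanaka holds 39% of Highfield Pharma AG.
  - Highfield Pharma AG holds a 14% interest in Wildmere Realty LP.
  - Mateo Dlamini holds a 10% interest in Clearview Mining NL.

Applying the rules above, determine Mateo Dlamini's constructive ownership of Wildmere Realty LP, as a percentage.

By spousal attribution (R1), Mateo Dlamini is treated as also owning Julia Tanaka's interest in Highfield Pharma AG, giving 61% + 39% = 100%.
Chain via Clearview Mining NL (R2): 10% × 29% = 2.9% of Wildmere Realty LP.
Chain via Highfield Pharma AG (R2): 100% × 14% = 14% of Wildmere Realty LP.
Aggregating (R3): 2.9% + 14% = 16.9%.

16.9%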